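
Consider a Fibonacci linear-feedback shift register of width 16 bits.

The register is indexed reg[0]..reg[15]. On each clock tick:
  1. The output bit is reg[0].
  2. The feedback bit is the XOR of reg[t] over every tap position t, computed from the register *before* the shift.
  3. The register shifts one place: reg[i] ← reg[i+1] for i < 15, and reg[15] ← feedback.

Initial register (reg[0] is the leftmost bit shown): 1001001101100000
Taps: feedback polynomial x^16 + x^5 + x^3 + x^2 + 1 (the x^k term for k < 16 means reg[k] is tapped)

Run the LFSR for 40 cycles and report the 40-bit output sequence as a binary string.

1001001101100000001010011110010011111101

step | reg (before) | out | fb
   0 | 1001001101100000 | 1 | 0
   1 | 0010011011000000 | 0 | 0
   2 | 0100110110000000 | 0 | 1
   3 | 1001101100000001 | 1 | 0
   4 | 0011011000000010 | 0 | 1
   5 | 0110110000000101 | 0 | 0
   6 | 1101100000001010 | 1 | 0
   7 | 1011000000010100 | 1 | 1
   8 | 0110000000101001 | 0 | 1
   9 | 1100000001010011 | 1 | 1
  10 | 1000000010100111 | 1 | 1
  11 | 0000000101001111 | 0 | 0
  12 | 0000001010011110 | 0 | 0
  13 | 0000010100111100 | 0 | 1
  14 | 0000101001111001 | 0 | 0
  15 | 0001010011110010 | 0 | 0
  16 | 0010100111100100 | 0 | 1
  17 | 0101001111001001 | 0 | 1
  18 | 1010011110010011 | 1 | 1
  19 | 0100111100100111 | 0 | 1
  20 | 1001111001001111 | 1 | 1
  21 | 0011110010011111 | 0 | 1
  22 | 0111100100111111 | 0 | 0
  23 | 1111001001111110 | 1 | 1
  24 | 1110010011111101 | 1 | 1
  25 | 1100100111111011 | 1 | 1
  26 | 1001001111110111 | 1 | 0
  27 | 0010011111101110 | 0 | 0
  28 | 0100111111011100 | 0 | 1
  29 | 1001111110111001 | 1 | 1
  30 | 0011111101110011 | 0 | 1
  31 | 0111111011100111 | 0 | 1
  32 | 1111110111001111 | 1 | 0
  33 | 1111101110011110 | 1 | 1
  34 | 1111011100111101 | 1 | 0
  35 | 1110111001111010 | 1 | 1
  36 | 1101110011110101 | 1 | 1
  37 | 1011100111101011 | 1 | 1
  38 | 0111001111010111 | 0 | 0
  39 | 1110011110101110 | 1 | 1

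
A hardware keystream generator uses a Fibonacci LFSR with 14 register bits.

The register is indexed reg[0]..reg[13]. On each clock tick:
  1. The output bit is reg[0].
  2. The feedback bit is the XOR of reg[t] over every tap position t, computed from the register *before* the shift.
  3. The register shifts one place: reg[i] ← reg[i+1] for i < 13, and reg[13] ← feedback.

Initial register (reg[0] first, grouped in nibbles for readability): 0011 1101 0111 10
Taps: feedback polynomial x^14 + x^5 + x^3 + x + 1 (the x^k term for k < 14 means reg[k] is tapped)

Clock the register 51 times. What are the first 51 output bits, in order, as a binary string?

k : reg_k → out_k, fb_k
0: 00111101011110 → 0, fb=0
1: 01111010111100 → 0, fb=0
2: 11110101111000 → 1, fb=0
3: 11101011110000 → 1, fb=0
4: 11010111100000 → 1, fb=0
5: 10101111000000 → 1, fb=0
6: 01011110000000 → 0, fb=1
7: 10111100000001 → 1, fb=1
8: 01111000000011 → 0, fb=0
9: 11110000000110 → 1, fb=1
10: 11100000001101 → 1, fb=0
11: 11000000011010 → 1, fb=0
12: 10000000110100 → 1, fb=1
13: 00000001101001 → 0, fb=0
14: 00000011010010 → 0, fb=0
15: 00000110100100 → 0, fb=1
16: 00001101001001 → 0, fb=1
17: 00011010010011 → 0, fb=1
18: 00110100100111 → 0, fb=0
19: 01101001001110 → 0, fb=1
20: 11010010011101 → 1, fb=1
21: 10100100111011 → 1, fb=0
22: 01001001110110 → 0, fb=1
23: 10010011101101 → 1, fb=0
24: 00100111011010 → 0, fb=1
25: 01001110110101 → 0, fb=0
26: 10011101101010 → 1, fb=1
27: 00111011010101 → 0, fb=1
28: 01110110101011 → 0, fb=1
29: 11101101010111 → 1, fb=1
30: 11011010101111 → 1, fb=1
31: 10110101011111 → 1, fb=1
32: 01101010111111 → 0, fb=1
33: 11010101111111 → 1, fb=0
34: 10101011111110 → 1, fb=1
35: 01010111111101 → 0, fb=1
36: 10101111111011 → 1, fb=0
37: 01011111110110 → 0, fb=1
38: 10111111101101 → 1, fb=1
39: 01111111011011 → 0, fb=1
40: 11111110110111 → 1, fb=0
41: 11111101101110 → 1, fb=0
42: 11111011011100 → 1, fb=1
43: 11110110111001 → 1, fb=0
44: 11101101110010 → 1, fb=1
45: 11011011100101 → 1, fb=1
46: 10110111001011 → 1, fb=1
47: 01101110010111 → 0, fb=0
48: 11011100101110 → 1, fb=0
49: 10111001011100 → 1, fb=0
50: 01110010111000 → 0, fb=0

001111010111100000001101001001110110101011111110110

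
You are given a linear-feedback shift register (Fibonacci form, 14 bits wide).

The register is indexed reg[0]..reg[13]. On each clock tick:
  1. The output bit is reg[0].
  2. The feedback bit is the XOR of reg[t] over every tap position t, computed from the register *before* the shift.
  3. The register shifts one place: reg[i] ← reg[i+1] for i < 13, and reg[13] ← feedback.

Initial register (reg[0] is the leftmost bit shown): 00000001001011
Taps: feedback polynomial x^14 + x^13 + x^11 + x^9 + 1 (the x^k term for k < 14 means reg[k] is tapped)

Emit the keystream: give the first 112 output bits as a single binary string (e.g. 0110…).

k : reg_k → out_k, fb_k
0: 00000001001011 → 0, fb=1
1: 00000010010111 → 0, fb=1
2: 00000100101111 → 0, fb=0
3: 00001001011110 → 0, fb=0
4: 00010010111100 → 0, fb=0
5: 00100101111000 → 0, fb=1
6: 01001011110001 → 0, fb=0
7: 10010111100010 → 1, fb=1
8: 00101111000101 → 0, fb=0
9: 01011110001010 → 0, fb=0
10: 10111100010100 → 1, fb=1
11: 01111000101001 → 0, fb=1
12: 11110001010011 → 1, fb=1
13: 11100010100111 → 1, fb=1
14: 11000101001111 → 1, fb=1
15: 10001010011111 → 1, fb=0
16: 00010100111110 → 0, fb=0
17: 00101001111100 → 0, fb=0
18: 01010011111000 → 0, fb=1
19: 10100111110001 → 1, fb=1
20: 01001111100011 → 0, fb=1
21: 10011111000111 → 1, fb=1
22: 00111110001111 → 0, fb=0
23: 01111100011110 → 0, fb=0
24: 11111000111100 → 1, fb=1
25: 11110001111001 → 1, fb=1
26: 11100011110011 → 1, fb=1
27: 11000111100111 → 1, fb=1
28: 10001111001111 → 1, fb=1
29: 00011110011111 → 0, fb=1
30: 00111100111111 → 0, fb=1
31: 01111001111111 → 0, fb=1
32: 11110011111111 → 1, fb=0
33: 11100111111110 → 1, fb=1
34: 11001111111101 → 1, fb=0
35: 10011111111010 → 1, fb=0
36: 00111111110100 → 0, fb=0
37: 01111111101000 → 0, fb=0
38: 11111111010000 → 1, fb=0
39: 11111110100000 → 1, fb=1
40: 11111101000001 → 1, fb=0
41: 11111010000010 → 1, fb=1
42: 11110100000101 → 1, fb=1
43: 11101000001011 → 1, fb=0
44: 11010000010110 → 1, fb=1
45: 10100000101101 → 1, fb=1
46: 01000001011011 → 0, fb=0
47: 10000010110110 → 1, fb=1
48: 00000101101101 → 0, fb=0
49: 00001011011010 → 0, fb=1
50: 00010110110101 → 0, fb=1
51: 00101101101011 → 0, fb=1
52: 01011011010111 → 0, fb=1
53: 10110110101111 → 1, fb=1
54: 01101101011111 → 0, fb=1
55: 11011010111111 → 1, fb=0
56: 10110101111110 → 1, fb=1
57: 01101011111101 → 0, fb=1
58: 11010111111011 → 1, fb=1
59: 10101111110111 → 1, fb=0
60: 01011111101110 → 0, fb=1
61: 10111111011101 → 1, fb=0
62: 01111110111010 → 0, fb=1
63: 11111101110101 → 1, fb=0
64: 11111011101010 → 1, fb=1
65: 11110111010101 → 1, fb=0
66: 11101110101010 → 1, fb=1
67: 11011101010101 → 1, fb=0
68: 10111010101010 → 1, fb=1
69: 01110101010101 → 0, fb=1
70: 11101010101011 → 1, fb=0
71: 11010101010110 → 1, fb=1
72: 10101010101101 → 1, fb=1
73: 01010101011011 → 0, fb=0
74: 10101010110110 → 1, fb=1
75: 01010101101101 → 0, fb=0
76: 10101011011010 → 1, fb=0
77: 01010110110100 → 0, fb=0
78: 10101101101000 → 1, fb=1
79: 01011011010001 → 0, fb=0
80: 10110110100010 → 1, fb=1
81: 01101101000101 → 0, fb=0
82: 11011010001010 → 1, fb=1
83: 10110100010101 → 1, fb=0
84: 01101000101010 → 0, fb=0
85: 11010001010100 → 1, fb=1
86: 10100010101001 → 1, fb=0
87: 01000101010010 → 0, fb=1
88: 10001010100101 → 1, fb=1
89: 00010101001011 → 0, fb=1
90: 00101010010111 → 0, fb=1
91: 01010100101111 → 0, fb=0
92: 10101001011110 → 1, fb=1
93: 01010010111101 → 0, fb=1
94: 10100101111011 → 1, fb=1
95: 01001011110111 → 0, fb=1
96: 10010111101111 → 1, fb=1
97: 00101111011111 → 0, fb=1
98: 01011110111111 → 0, fb=1
99: 10111101111111 → 1, fb=0
100: 01111011111110 → 0, fb=0
101: 11110111111100 → 1, fb=1
102: 11101111111001 → 1, fb=1
103: 11011111110011 → 1, fb=1
104: 10111111100111 → 1, fb=1
105: 01111111001111 → 0, fb=0
106: 11111110011110 → 1, fb=1
107: 11111100111101 → 1, fb=0
108: 11111001111010 → 1, fb=0
109: 11110011110100 → 1, fb=1
110: 11100111101001 → 1, fb=0
111: 11001111010010 → 1, fb=0

0000000100101111000101001111100011110011111111010000010110110101111110111010101010110110100010101001011110111111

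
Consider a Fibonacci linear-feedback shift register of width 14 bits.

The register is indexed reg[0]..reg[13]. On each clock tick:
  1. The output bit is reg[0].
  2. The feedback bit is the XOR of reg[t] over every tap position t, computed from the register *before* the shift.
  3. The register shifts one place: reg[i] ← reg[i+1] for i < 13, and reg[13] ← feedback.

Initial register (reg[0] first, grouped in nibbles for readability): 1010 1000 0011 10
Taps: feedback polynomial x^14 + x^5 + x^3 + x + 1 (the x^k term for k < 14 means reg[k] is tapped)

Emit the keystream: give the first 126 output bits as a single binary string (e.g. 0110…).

101010000011101011111011000111101101100000111010101110110011010111001001001001001101101101000011011111101100011010110110101000

k : reg_k → out_k, fb_k
0: 10101000001110 → 1, fb=1
1: 01010000011101 → 0, fb=0
2: 10100000111010 → 1, fb=1
3: 01000001110101 → 0, fb=1
4: 10000011101011 → 1, fb=1
5: 00000111010111 → 0, fb=1
6: 00001110101111 → 0, fb=1
7: 00011101011111 → 0, fb=0
8: 00111010111110 → 0, fb=1
9: 01110101111101 → 0, fb=1
10: 11101011111011 → 1, fb=0
11: 11010111110110 → 1, fb=0
12: 10101111101100 → 1, fb=0
13: 01011111011000 → 0, fb=1
14: 10111110110001 → 1, fb=1
15: 01111101100011 → 0, fb=1
16: 11111011000111 → 1, fb=1
17: 11110110001111 → 1, fb=0
18: 11101100011110 → 1, fb=1
19: 11011000111101 → 1, fb=1
20: 10110001111011 → 1, fb=0
21: 01100011110110 → 0, fb=1
22: 11000111101101 → 1, fb=1
23: 10001111011011 → 1, fb=0
24: 00011110110110 → 0, fb=0
25: 00111101101100 → 0, fb=0
26: 01111011011000 → 0, fb=0
27: 11110110110000 → 1, fb=0
28: 11101101100000 → 1, fb=1
29: 11011011000001 → 1, fb=1
30: 10110110000011 → 1, fb=1
31: 01101100000111 → 0, fb=0
32: 11011000001110 → 1, fb=1
33: 10110000011101 → 1, fb=0
34: 01100000111010 → 0, fb=1
35: 11000001110101 → 1, fb=0
36: 10000011101010 → 1, fb=1
37: 00000111010101 → 0, fb=1
38: 00001110101011 → 0, fb=1
39: 00011101010111 → 0, fb=0
40: 00111010101110 → 0, fb=1
41: 01110101011101 → 0, fb=1
42: 11101010111011 → 1, fb=0
43: 11010101110110 → 1, fb=0
44: 10101011101100 → 1, fb=1
45: 01010111011001 → 0, fb=1
46: 10101110110011 → 1, fb=0
47: 01011101100110 → 0, fb=1
48: 10111011001101 → 1, fb=0
49: 01110110011010 → 0, fb=1
50: 11101100110101 → 1, fb=1
51: 11011001101011 → 1, fb=1
52: 10110011010111 → 1, fb=0
53: 01100110101110 → 0, fb=0
54: 11001101011100 → 1, fb=1
55: 10011010111001 → 1, fb=0
56: 00110101110010 → 0, fb=0
57: 01101011100100 → 0, fb=1
58: 11010111001001 → 1, fb=0
59: 10101110010010 → 1, fb=0
60: 01011100100100 → 0, fb=1
61: 10111001001001 → 1, fb=0
62: 01110010010010 → 0, fb=0
63: 11100100100100 → 1, fb=1
64: 11001001001001 → 1, fb=0
65: 10010010010010 → 1, fb=0
66: 00100100100100 → 0, fb=1
67: 01001001001001 → 0, fb=1
68: 10010010010011 → 1, fb=0
69: 00100100100110 → 0, fb=1
70: 01001001001101 → 0, fb=1
71: 10010010011011 → 1, fb=0
72: 00100100110110 → 0, fb=1
73: 01001001101101 → 0, fb=1
74: 10010011011011 → 1, fb=0
75: 00100110110110 → 0, fb=1
76: 01001101101101 → 0, fb=0
77: 10011011011010 → 1, fb=0
78: 00110110110100 → 0, fb=0
79: 01101101101000 → 0, fb=0
80: 11011011010000 → 1, fb=1
81: 10110110100001 → 1, fb=1
82: 01101101000011 → 0, fb=0
83: 11011010000110 → 1, fb=1
84: 10110100001101 → 1, fb=1
85: 01101000011011 → 0, fb=1
86: 11010000110111 → 1, fb=1
87: 10100001101111 → 1, fb=1
88: 01000011011111 → 0, fb=1
89: 10000110111111 → 1, fb=0
90: 00001101111110 → 0, fb=1
91: 00011011111101 → 0, fb=1
92: 00110111111011 → 0, fb=0
93: 01101111110110 → 0, fb=0
94: 11011111101100 → 1, fb=0
95: 10111111011000 → 1, fb=1
96: 01111110110001 → 0, fb=1
97: 11111101100011 → 1, fb=0
98: 11111011000110 → 1, fb=1
99: 11110110001101 → 1, fb=0
100: 11101100011010 → 1, fb=1
101: 11011000110101 → 1, fb=1
102: 10110001101011 → 1, fb=0
103: 01100011010110 → 0, fb=1
104: 11000110101101 → 1, fb=1
105: 10001101011011 → 1, fb=0
106: 00011010110110 → 0, fb=1
107: 00110101101101 → 0, fb=0
108: 01101011011010 → 0, fb=1
109: 11010110110101 → 1, fb=0
110: 10101101101010 → 1, fb=0
111: 01011011010100 → 0, fb=0
112: 10110110101000 → 1, fb=1
113: 01101101010001 → 0, fb=0
114: 11011010100010 → 1, fb=1
115: 10110101000101 → 1, fb=1
116: 01101010001011 → 0, fb=1
117: 11010100010111 → 1, fb=0
118: 10101000101110 → 1, fb=1
119: 01010001011101 → 0, fb=0
120: 10100010111010 → 1, fb=1
121: 01000101110101 → 0, fb=0
122: 10001011101010 → 1, fb=1
123: 00010111010101 → 0, fb=0
124: 00101110101010 → 0, fb=1
125: 01011101010101 → 0, fb=1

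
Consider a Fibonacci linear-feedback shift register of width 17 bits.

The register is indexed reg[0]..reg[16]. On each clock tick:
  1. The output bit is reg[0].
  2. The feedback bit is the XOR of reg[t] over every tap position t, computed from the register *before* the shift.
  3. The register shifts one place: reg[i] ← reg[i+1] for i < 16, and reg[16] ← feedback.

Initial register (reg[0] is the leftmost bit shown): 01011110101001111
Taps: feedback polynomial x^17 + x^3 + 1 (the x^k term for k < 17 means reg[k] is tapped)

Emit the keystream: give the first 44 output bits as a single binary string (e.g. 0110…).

01011110101001111101010111001100101111011101

step | reg (before) | out | fb
   0 | 01011110101001111 | 0 | 1
   1 | 10111101010011111 | 1 | 0
   2 | 01111010100111110 | 0 | 1
   3 | 11110101001111101 | 1 | 0
   4 | 11101010011111010 | 1 | 1
   5 | 11010100111110101 | 1 | 0
   6 | 10101001111101010 | 1 | 1
   7 | 01010011111010101 | 0 | 1
   8 | 10100111110101011 | 1 | 1
   9 | 01001111101010111 | 0 | 0
  10 | 10011111010101110 | 1 | 0
  11 | 00111110101011100 | 0 | 1
  12 | 01111101010111001 | 0 | 1
  13 | 11111010101110011 | 1 | 0
  14 | 11110101011100110 | 1 | 0
  15 | 11101010111001100 | 1 | 1
  16 | 11010101110011001 | 1 | 0
  17 | 10101011100110010 | 1 | 1
  18 | 01010111001100101 | 0 | 1
  19 | 10101110011001011 | 1 | 1
  20 | 01011100110010111 | 0 | 1
  21 | 10111001100101111 | 1 | 0
  22 | 01110011001011110 | 0 | 1
  23 | 11100110010111101 | 1 | 1
  24 | 11001100101111011 | 1 | 1
  25 | 10011001011110111 | 1 | 0
  26 | 00110010111101110 | 0 | 1
  27 | 01100101111011101 | 0 | 0
  28 | 11001011110111010 | 1 | 1
  29 | 10010111101110101 | 1 | 0
  30 | 00101111011101010 | 0 | 0
  31 | 01011110111010100 | 0 | 1
  32 | 10111101110101001 | 1 | 0
  33 | 01111011101010010 | 0 | 1
  34 | 11110111010100101 | 1 | 0
  35 | 11101110101001010 | 1 | 1
  36 | 11011101010010101 | 1 | 0
  37 | 10111010100101010 | 1 | 0
  38 | 01110101001010100 | 0 | 1
  39 | 11101010010101001 | 1 | 1
  40 | 11010100101010011 | 1 | 0
  41 | 10101001010100110 | 1 | 1
  42 | 01010010101001101 | 0 | 1
  43 | 10100101010011011 | 1 | 1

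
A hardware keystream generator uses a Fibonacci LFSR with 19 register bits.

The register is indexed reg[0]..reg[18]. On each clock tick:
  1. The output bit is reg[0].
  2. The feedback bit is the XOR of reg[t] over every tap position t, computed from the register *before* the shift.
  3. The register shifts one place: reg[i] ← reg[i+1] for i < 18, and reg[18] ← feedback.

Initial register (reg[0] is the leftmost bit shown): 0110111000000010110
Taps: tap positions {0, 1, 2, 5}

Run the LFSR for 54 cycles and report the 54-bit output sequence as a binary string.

k : reg_k → out_k, fb_k
0: 0110111000000010110 → 0, fb=1
1: 1101110000000101101 → 1, fb=1
2: 1011100000001011011 → 1, fb=0
3: 0111000000010110110 → 0, fb=0
4: 1110000000101101100 → 1, fb=1
5: 1100000001011011001 → 1, fb=0
6: 1000000010110110010 → 1, fb=1
7: 0000000101101100101 → 0, fb=0
8: 0000001011011001010 → 0, fb=0
9: 0000010110110010100 → 0, fb=1
10: 0000101101100101001 → 0, fb=0
11: 0001011011001010010 → 0, fb=1
12: 0010110110010100101 → 0, fb=0
13: 0101101100101001010 → 0, fb=1
14: 1011011001010010101 → 1, fb=1
15: 0110110010100101011 → 0, fb=1
16: 1101100101001010111 → 1, fb=0
17: 1011001010010101110 → 1, fb=0
18: 0110010100101011100 → 0, fb=1
19: 1100101001010111001 → 1, fb=0
20: 1001010010101110010 → 1, fb=0
21: 0010100101011100100 → 0, fb=1
22: 0101001010111001001 → 0, fb=1
23: 1010010101110010011 → 1, fb=1
24: 0100101011100100111 → 0, fb=1
25: 1001010111001001111 → 1, fb=0
26: 0010101110010011110 → 0, fb=1
27: 0101011100100111101 → 0, fb=0
28: 1010111001001111010 → 1, fb=1
29: 0101110010011110101 → 0, fb=0
30: 1011100100111101010 → 1, fb=0
31: 0111001001111010100 → 0, fb=0
32: 1110010011110101000 → 1, fb=0
33: 1100100111101010000 → 1, fb=0
34: 1001001111010100000 → 1, fb=1
35: 0010011110101000001 → 0, fb=0
36: 0100111101010000010 → 0, fb=0
37: 1001111010100000100 → 1, fb=0
38: 0011110101000001000 → 0, fb=0
39: 0111101010000010000 → 0, fb=0
40: 1111010100000100000 → 1, fb=0
41: 1110101000001000000 → 1, fb=1
42: 1101010000010000001 → 1, fb=1
43: 1010100000100000011 → 1, fb=0
44: 0101000001000000110 → 0, fb=1
45: 1010000010000001101 → 1, fb=0
46: 0100000100000011010 → 0, fb=1
47: 1000001000000110101 → 1, fb=1
48: 0000010000001101011 → 0, fb=1
49: 0000100000011010111 → 0, fb=0
50: 0001000000110101110 → 0, fb=0
51: 0010000001101011100 → 0, fb=1
52: 0100000011010111001 → 0, fb=1
53: 1000000110101110011 → 1, fb=1

011011100000001011011001010010101110010011110101000001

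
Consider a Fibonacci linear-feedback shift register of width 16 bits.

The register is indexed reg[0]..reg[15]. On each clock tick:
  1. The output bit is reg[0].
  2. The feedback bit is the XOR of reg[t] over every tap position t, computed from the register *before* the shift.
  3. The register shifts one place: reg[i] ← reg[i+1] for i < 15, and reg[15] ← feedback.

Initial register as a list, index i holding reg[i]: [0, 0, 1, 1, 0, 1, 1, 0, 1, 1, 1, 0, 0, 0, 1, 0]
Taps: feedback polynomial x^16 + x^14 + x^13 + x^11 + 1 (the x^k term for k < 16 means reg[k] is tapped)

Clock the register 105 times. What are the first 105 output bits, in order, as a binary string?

tick  register→output (feedback)
  0  0011011011100010→0 (1)
  1  0110110111000101→0 (1)
  2  1101101110001011→1 (0)
  3  1011011100010110→1 (0)
  4  0110111000101100→0 (1)
  5  1101110001011001→1 (0)
  6  1011100010110010→1 (1)
  7  0111000101100101→0 (1)
  8  1110001011001011→1 (0)
  9  1100010110010110→1 (0)
 10  1000101100101100→1 (0)
 11  0001011001011000→0 (1)
 12  0010110010110001→0 (1)
 13  0101100101100011→0 (1)
 14  1011001011000111→1 (1)
 15  0110010110001111→0 (0)
 16  1100101100011110→1 (0)
 17  1001011000111100→1 (1)
 18  0010110001111001→0 (1)
 19  0101100011110011→0 (0)
 20  1011000111100110→1 (1)
 21  0110001111001101→0 (1)
 22  1100011110011011→1 (1)
 23  1000111100110111→1 (0)
 24  0001111001101110→0 (0)
 25  0011110011011100→0 (0)
 26  0111100110111000→0 (1)
 27  1111001101110001→1 (0)
 28  1110011011100010→1 (0)
 29  1100110111000100→1 (0)
 30  1001101110001000→1 (1)
 31  0011011100010001→0 (1)
 32  0110111000100011→0 (1)
 33  1101110001000111→1 (1)
 34  1011100010001111→1 (1)
 35  0111000100011111→0 (1)
 36  1110001000111111→1 (0)
 37  1100010001111110→1 (0)
 38  1000100011111100→1 (1)
 39  0001000111111001→0 (1)
 40  0010001111110011→0 (0)
 41  0100011111100110→0 (0)
 42  1000111111001100→1 (0)
 43  0001111110011000→0 (1)
 44  0011111100110001→0 (1)
 45  0111111001100011→0 (1)
 46  1111110011000111→1 (1)
 47  1111100110001111→1 (1)
 48  1111001100011111→1 (0)
 49  1110011000111110→1 (0)
 50  1100110001111100→1 (1)
 51  1001100011111001→1 (0)
 52  0011000111110010→0 (0)
 53  0110001111100100→0 (1)
 54  1100011111001001→1 (1)
 55  1000111110010011→1 (1)
 56  0001111100100111→0 (0)
 57  0011111001001110→0 (0)
 58  0111110010011100→0 (0)
 59  1111100100111000→1 (0)
 60  1111001001110000→1 (0)
 61  1110010011100000→1 (1)
 62  1100100111000001→1 (1)
 63  1001001110000011→1 (0)
 64  0010011100000110→0 (0)
 65  0100111000001100→0 (1)
 66  1001110000011001→1 (0)
 67  0011100000110010→0 (0)
 68  0111000001100100→0 (1)
 69  1110000011001001→1 (1)
 70  1100000110010011→1 (1)
 71  1000001100100111→1 (1)
 72  0000011001001111→0 (0)
 73  0000110010011110→0 (1)
 74  0001100100111101→0 (0)
 75  0011001001111010→0 (0)
 76  0110010011110100→0 (0)
 77  1100100111101000→1 (1)
 78  1001001111010001→1 (0)
 79  0010011110100010→0 (1)
 80  0100111101000101→0 (1)
 81  1001111010001011→1 (0)
 82  0011110100010110→0 (1)
 83  0111101000101101→0 (1)
 84  1111010001011011→1 (1)
 85  1110100010110111→1 (0)
 86  1101000101101110→1 (1)
 87  1010001011011101→1 (1)
 88  0100010110111011→0 (0)
 89  1000101101110110→1 (0)
 90  0001011011101100→0 (1)
 91  0010110111011001→0 (1)
 92  0101101110110011→0 (0)
 93  1011011101100110→1 (1)
 94  0110111011001101→0 (1)
 95  1101110110011011→1 (1)
 96  1011101100110111→1 (0)
 97  0111011001101110→0 (0)
 98  1110110011011100→1 (1)
 99  1101100110111001→1 (0)
100  1011001101110010→1 (1)
101  0110011011100101→0 (1)
102  1100110111001011→1 (0)
103  1001101110010110→1 (0)
104  0011011100101100→0 (1)

001101101110001011001011000111100110111000100011111100110001111100100111000001100100111101000101101110110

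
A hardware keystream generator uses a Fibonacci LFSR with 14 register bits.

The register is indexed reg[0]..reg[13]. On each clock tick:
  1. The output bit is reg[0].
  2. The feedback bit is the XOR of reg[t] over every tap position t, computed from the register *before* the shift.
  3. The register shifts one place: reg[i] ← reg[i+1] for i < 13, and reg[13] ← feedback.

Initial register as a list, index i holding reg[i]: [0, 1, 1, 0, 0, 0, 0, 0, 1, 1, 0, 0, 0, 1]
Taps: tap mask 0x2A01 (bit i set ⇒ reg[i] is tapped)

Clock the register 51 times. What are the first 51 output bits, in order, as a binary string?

step | reg (before) | out | fb
   0 | 01100000110001 | 0 | 0
   1 | 11000001100010 | 1 | 1
   2 | 10000011000101 | 1 | 1
   3 | 00000110001011 | 0 | 1
   4 | 00001100010111 | 0 | 1
   5 | 00011000101111 | 0 | 0
   6 | 00110001011110 | 0 | 0
   7 | 01100010111100 | 0 | 0
   8 | 11000101111000 | 1 | 0
   9 | 10001011110000 | 1 | 0
  10 | 00010111100000 | 0 | 0
  11 | 00101111000000 | 0 | 0
  12 | 01011110000000 | 0 | 0
  13 | 10111100000000 | 1 | 1
  14 | 01111000000001 | 0 | 1
  15 | 11110000000011 | 1 | 0
  16 | 11100000000110 | 1 | 0
  17 | 11000000001100 | 1 | 0
  18 | 10000000011000 | 1 | 0
  19 | 00000000110000 | 0 | 1
  20 | 00000001100001 | 0 | 1
  21 | 00000011000011 | 0 | 1
  22 | 00000110000111 | 0 | 0
  23 | 00001100001110 | 0 | 1
  24 | 00011000011101 | 0 | 1
  25 | 00110000111011 | 0 | 0
  26 | 01100001110110 | 0 | 0
  27 | 11000011101100 | 1 | 0
  28 | 10000111011000 | 1 | 0
  29 | 00001110110000 | 0 | 1
  30 | 00011101100001 | 0 | 1
  31 | 00111011000011 | 0 | 1
  32 | 01110110000111 | 0 | 0
  33 | 11101100001110 | 1 | 0
  34 | 11011000011100 | 1 | 1
  35 | 10110000111001 | 1 | 1
  36 | 01100001110011 | 0 | 0
  37 | 11000011100110 | 1 | 0
  38 | 10000111001100 | 1 | 0
  39 | 00001110011000 | 0 | 1
  40 | 00011100110001 | 0 | 0
  41 | 00111001100010 | 0 | 0
  42 | 01110011000100 | 0 | 1
  43 | 11100110001001 | 1 | 0
  44 | 11001100010010 | 1 | 0
  45 | 10011000100100 | 1 | 0
  46 | 00110001001000 | 0 | 0
  47 | 01100010010000 | 0 | 1
  48 | 11000100100001 | 1 | 0
  49 | 10001001000010 | 1 | 1
  50 | 00010010000101 | 0 | 0

011000001100010111100000000110000111011000011100110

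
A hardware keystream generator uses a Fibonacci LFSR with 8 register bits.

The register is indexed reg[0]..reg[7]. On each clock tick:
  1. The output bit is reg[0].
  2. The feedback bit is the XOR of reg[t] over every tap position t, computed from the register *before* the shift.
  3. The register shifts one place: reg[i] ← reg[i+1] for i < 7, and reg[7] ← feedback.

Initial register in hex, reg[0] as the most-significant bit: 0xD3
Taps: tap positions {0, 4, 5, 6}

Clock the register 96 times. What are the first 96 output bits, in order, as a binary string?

110100110101101101010000010011101100100100110000001110100100011100010000000101100011110100001111

tick  register→output (feedback)
  0  11010011→1 (0)
  1  10100110→1 (1)
  2  01001101→0 (0)
  3  10011010→1 (1)
  4  00110101→0 (1)
  5  01101011→0 (0)
  6  11010110→1 (1)
  7  10101101→1 (1)
  8  01011011→0 (0)
  9  10110110→1 (1)
 10  01101101→0 (0)
 11  11011010→1 (1)
 12  10110101→1 (0)
 13  01101010→0 (0)
 14  11010100→1 (0)
 15  10101000→1 (0)
 16  01010000→0 (0)
 17  10100000→1 (1)
 18  01000001→0 (0)
 19  10000010→1 (0)
 20  00000100→0 (1)
 21  00001001→0 (1)
 22  00010011→0 (1)
 23  00100111→0 (0)
 24  01001110→0 (1)
 25  10011101→1 (1)
 26  00111011→0 (0)
 27  01110110→0 (0)
 28  11101100→1 (1)
 29  11011001→1 (0)
 30  10110010→1 (0)
 31  01100100→0 (1)
 32  11001001→1 (0)
 33  10010010→1 (0)
 34  00100100→0 (1)
 35  01001001→0 (1)
 36  10010011→1 (0)
 37  00100110→0 (0)
 38  01001100→0 (0)
 39  10011000→1 (0)
 40  00110000→0 (0)
 41  01100000→0 (0)
 42  11000000→1 (1)
 43  10000001→1 (1)
 44  00000011→0 (1)
 45  00000111→0 (0)
 46  00001110→0 (1)
 47  00011101→0 (0)
 48  00111010→0 (0)
 49  01110100→0 (1)
 50  11101001→1 (0)
 51  11010010→1 (0)
 52  10100100→1 (0)
 53  01001000→0 (1)
 54  10010001→1 (1)
 55  00100011→0 (1)
 56  01000111→0 (0)
 57  10001110→1 (0)
 58  00011100→0 (0)
 59  00111000→0 (1)
 60  01110001→0 (0)
 61  11100010→1 (0)
 62  11000100→1 (0)
 63  10001000→1 (0)
 64  00010000→0 (0)
 65  00100000→0 (0)
 66  01000000→0 (0)
 67  10000000→1 (1)
 68  00000001→0 (0)
 69  00000010→0 (1)
 70  00000101→0 (1)
 71  00001011→0 (0)
 72  00010110→0 (0)
 73  00101100→0 (0)
 74  01011000→0 (1)
 75  10110001→1 (1)
 76  01100011→0 (1)
 77  11000111→1 (1)
 78  10001111→1 (0)
 79  00011110→0 (1)
 80  00111101→0 (0)
 81  01111010→0 (0)
 82  11110100→1 (0)
 83  11101000→1 (0)
 84  11010000→1 (1)
 85  10100001→1 (1)
 86  01000011→0 (1)
 87  10000111→1 (1)
 88  00001111→0 (1)
 89  00011111→0 (1)
 90  00111111→0 (1)
 91  01111111→0 (1)
 92  11111111→1 (0)
 93  11111110→1 (0)
 94  11111100→1 (1)
 95  11111001→1 (0)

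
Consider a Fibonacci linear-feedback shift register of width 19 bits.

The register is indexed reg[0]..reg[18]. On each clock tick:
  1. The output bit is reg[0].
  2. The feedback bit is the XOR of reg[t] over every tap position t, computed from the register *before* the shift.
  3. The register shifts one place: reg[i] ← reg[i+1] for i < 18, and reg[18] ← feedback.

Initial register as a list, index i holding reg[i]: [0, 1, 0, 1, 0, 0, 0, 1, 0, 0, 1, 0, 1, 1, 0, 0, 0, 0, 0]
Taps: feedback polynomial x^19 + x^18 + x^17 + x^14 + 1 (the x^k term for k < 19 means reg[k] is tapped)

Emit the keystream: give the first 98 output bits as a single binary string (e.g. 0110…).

tick  register→output (feedback)
  0  0101000100101100000→0 (0)
  1  1010001001011000000→1 (1)
  2  0100010010110000001→0 (1)
  3  1000100101100000011→1 (1)
  4  0001001011000000111→0 (0)
  5  0010010110000001110→0 (1)
  6  0100101100000011101→0 (0)
  7  1001011000000111010→1 (1)
  8  0010110000001110101→0 (0)
  9  0101100000011101010→0 (1)
 10  1011000000111010101→1 (1)
 11  0110000001110101011→0 (0)
 12  1100000011101010110→1 (1)
 13  1000000111010101101→1 (0)
 14  0000001110101011010→0 (0)
 15  0000011101010110100→0 (1)
 16  0000111010101101001→0 (1)
 17  0001110101011010011→0 (1)
 18  0011101010110100111→0 (0)
 19  0111010101101001110→0 (1)
 20  1110101011010011101→1 (1)
 21  1101010110100111011→1 (0)
 22  1010101101001110110→1 (1)
 23  0101011010011101101→0 (1)
 24  1010110100111011011→1 (0)
 25  0101101001110110110→0 (0)
 26  1011010011101101100→1 (1)
 27  0110100111011011001→0 (0)
 28  1101001110110110010→1 (1)
 29  1010011101101100101→1 (0)
 30  0100111011011001010→0 (1)
 31  1001110110110010101→1 (1)
 32  0011101101100101011→0 (0)
 33  0111011011001010110→0 (0)
 34  1110110110010101100→1 (1)
 35  1101101100101011001→1 (1)
 36  1011011001010110011→1 (0)
 37  0110110010101100110→0 (1)
 38  1101100101011001101→1 (0)
 39  1011001010110011010→1 (1)
 40  0110010101100110101→0 (0)
 41  1100101011001101010→1 (0)
 42  1001010110011010100→1 (0)
 43  0010101100110101000→0 (0)
 44  0101011001101010000→0 (1)
 45  1010110011010100001→1 (0)
 46  0101100110101000010→0 (1)
 47  1011001101010000101→1 (0)
 48  0110011010100001010→0 (1)
 49  1100110101000010101→1 (1)
 50  1001101010000101011→1 (1)
 51  0011010100001010111→0 (1)
 52  0110101000010101111→0 (0)
 53  1101010000101011110→1 (1)
 54  1010100001010111101→1 (1)
 55  0101000010101111011→0 (1)
 56  1010000101011110111→1 (0)
 57  0100001010111101110→0 (1)
 58  1000010101111011101→1 (1)
 59  0000101011110111011→0 (1)
 60  0001010111101110111→0 (1)
 61  0010101111011101111→0 (0)
 62  0101011110111011110→0 (0)
 63  1010111101110111100→1 (0)
 64  0101111011101111000→0 (1)
 65  1011110111011110001→1 (1)
 66  0111101110111100011→0 (0)
 67  1111011101111000110→1 (0)
 68  1110111011110001100→1 (1)
 69  1101110111100011001→1 (1)
 70  1011101111000110011→1 (0)
 71  0111011110001100110→0 (1)
 72  1110111100011001101→1 (0)
 73  1101111000110011010→1 (1)
 74  1011110001100110101→1 (1)
 75  0111100011001101011→0 (0)
 76  1111000110011010110→1 (1)
 77  1110001100110101101→1 (0)
 78  1100011001101011010→1 (1)
 79  1000110011010110101→1 (1)
 80  0001100110101101011→0 (0)
 81  0011001101011010110→0 (0)
 82  0110011010110101100→0 (0)
 83  1100110101101011000→1 (0)
 84  1001101011010110000→1 (0)
 85  0011010110101100000→0 (0)
 86  0110101101011000000→0 (0)
 87  1101011010110000000→1 (1)
 88  1010110101100000001→1 (0)
 89  0101101011000000010→0 (1)
 90  1011010110000000101→1 (0)
 91  0110101100000001010→0 (1)
 92  1101011000000010101→1 (1)
 93  1010110000000101011→1 (1)
 94  0101100000001010111→0 (1)
 95  1011000000010101111→1 (1)
 96  0110000000101011111→0 (1)
 97  1100000001010111111→1 (0)

01010001001011000000111010101101001110110110010101100110101000010101111011101111000110011010110101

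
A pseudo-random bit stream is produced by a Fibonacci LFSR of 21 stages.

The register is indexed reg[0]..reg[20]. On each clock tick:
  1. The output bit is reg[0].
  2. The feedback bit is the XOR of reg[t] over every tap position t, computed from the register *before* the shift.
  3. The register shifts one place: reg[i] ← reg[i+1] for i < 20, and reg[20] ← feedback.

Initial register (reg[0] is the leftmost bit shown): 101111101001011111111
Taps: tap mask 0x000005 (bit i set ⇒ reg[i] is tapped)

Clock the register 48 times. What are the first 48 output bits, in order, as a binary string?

k : reg_k → out_k, fb_k
0: 101111101001011111111 → 1, fb=0
1: 011111010010111111110 → 0, fb=1
2: 111110100101111111101 → 1, fb=0
3: 111101001011111111010 → 1, fb=0
4: 111010010111111110100 → 1, fb=0
5: 110100101111111101000 → 1, fb=1
6: 101001011111111010001 → 1, fb=0
7: 010010111111110100010 → 0, fb=0
8: 100101111111101000100 → 1, fb=1
9: 001011111111010001001 → 0, fb=1
10: 010111111110100010011 → 0, fb=0
11: 101111111101000100110 → 1, fb=0
12: 011111111010001001100 → 0, fb=1
13: 111111110100010011001 → 1, fb=0
14: 111111101000100110010 → 1, fb=0
15: 111111010001001100100 → 1, fb=0
16: 111110100010011001000 → 1, fb=0
17: 111101000100110010000 → 1, fb=0
18: 111010001001100100000 → 1, fb=0
19: 110100010011001000000 → 1, fb=1
20: 101000100110010000001 → 1, fb=0
21: 010001001100100000010 → 0, fb=0
22: 100010011001000000100 → 1, fb=1
23: 000100110010000001001 → 0, fb=0
24: 001001100100000010010 → 0, fb=1
25: 010011001000000100101 → 0, fb=0
26: 100110010000001001010 → 1, fb=1
27: 001100100000010010101 → 0, fb=1
28: 011001000000100101011 → 0, fb=1
29: 110010000001001010111 → 1, fb=1
30: 100100000010010101111 → 1, fb=1
31: 001000000100101011111 → 0, fb=1
32: 010000001001010111111 → 0, fb=0
33: 100000010010101111110 → 1, fb=1
34: 000000100101011111101 → 0, fb=0
35: 000001001010111111010 → 0, fb=0
36: 000010010101111110100 → 0, fb=0
37: 000100101011111101000 → 0, fb=0
38: 001001010111111010000 → 0, fb=1
39: 010010101111110100001 → 0, fb=0
40: 100101011111101000010 → 1, fb=1
41: 001010111111010000101 → 0, fb=1
42: 010101111110100001011 → 0, fb=0
43: 101011111101000010110 → 1, fb=0
44: 010111111010000101100 → 0, fb=0
45: 101111110100001011000 → 1, fb=0
46: 011111101000010110000 → 0, fb=1
47: 111111010000101100001 → 1, fb=0

101111101001011111111010001001100100000010010101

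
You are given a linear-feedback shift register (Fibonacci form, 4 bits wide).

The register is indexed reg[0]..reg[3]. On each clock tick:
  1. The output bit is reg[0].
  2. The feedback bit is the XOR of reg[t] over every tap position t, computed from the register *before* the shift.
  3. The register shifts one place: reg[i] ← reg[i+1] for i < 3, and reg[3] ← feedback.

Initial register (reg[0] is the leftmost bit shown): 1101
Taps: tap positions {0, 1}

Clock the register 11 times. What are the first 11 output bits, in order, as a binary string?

11010111100

k : reg_k → out_k, fb_k
0: 1101 → 1, fb=0
1: 1010 → 1, fb=1
2: 0101 → 0, fb=1
3: 1011 → 1, fb=1
4: 0111 → 0, fb=1
5: 1111 → 1, fb=0
6: 1110 → 1, fb=0
7: 1100 → 1, fb=0
8: 1000 → 1, fb=1
9: 0001 → 0, fb=0
10: 0010 → 0, fb=0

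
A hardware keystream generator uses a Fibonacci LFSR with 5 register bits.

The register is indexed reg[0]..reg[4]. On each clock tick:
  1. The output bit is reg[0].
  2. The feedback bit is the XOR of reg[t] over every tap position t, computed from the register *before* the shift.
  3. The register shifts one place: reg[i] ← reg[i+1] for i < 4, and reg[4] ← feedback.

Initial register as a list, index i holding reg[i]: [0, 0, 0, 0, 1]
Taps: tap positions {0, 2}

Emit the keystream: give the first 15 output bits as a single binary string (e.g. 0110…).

tick  register→output (feedback)
  0  00001→0 (0)
  1  00010→0 (0)
  2  00100→0 (1)
  3  01001→0 (0)
  4  10010→1 (1)
  5  00101→0 (1)
  6  01011→0 (0)
  7  10110→1 (0)
  8  01100→0 (1)
  9  11001→1 (1)
 10  10011→1 (1)
 11  00111→0 (1)
 12  01111→0 (1)
 13  11111→1 (0)
 14  11110→1 (0)

000010010110011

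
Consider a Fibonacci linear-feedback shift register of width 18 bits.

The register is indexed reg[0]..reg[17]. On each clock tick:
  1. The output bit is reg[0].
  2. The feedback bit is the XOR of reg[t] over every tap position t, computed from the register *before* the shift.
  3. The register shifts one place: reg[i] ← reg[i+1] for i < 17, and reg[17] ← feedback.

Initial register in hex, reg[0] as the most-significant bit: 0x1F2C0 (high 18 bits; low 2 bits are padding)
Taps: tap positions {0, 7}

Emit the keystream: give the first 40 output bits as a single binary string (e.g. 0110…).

0001111100101100001000100100111101000001

tick  register→output (feedback)
  0  000111110010110000→0 (1)
  1  001111100101100001→0 (0)
  2  011111001011000010→0 (0)
  3  111110010110000100→1 (0)
  4  111100101100001000→1 (1)
  5  111001011000010001→1 (0)
  6  110010110000100010→1 (0)
  7  100101100001000100→1 (1)
  8  001011000010001001→0 (0)
  9  010110000100010010→0 (0)
 10  101100001000100100→1 (1)
 11  011000010001001001→0 (1)
 12  110000100010010011→1 (1)
 13  100001000100100111→1 (1)
 14  000010001001001111→0 (0)
 15  000100010010011110→0 (1)
 16  001000100100111101→0 (0)
 17  010001001001111010→0 (0)
 18  100010010011110100→1 (0)
 19  000100100111101000→0 (0)
 20  001001001111010000→0 (0)
 21  010010011110100000→0 (1)
 22  100100111101000001→1 (0)
 23  001001111010000010→0 (1)
 24  010011110100000101→0 (1)
 25  100111101000001011→1 (1)
 26  001111010000010111→0 (1)
 27  011110100000101111→0 (0)
 28  111101000001011110→1 (1)
 29  111010000010111101→1 (1)
 30  110100000101111011→1 (1)
 31  101000001011110111→1 (1)
 32  010000010111101111→0 (1)
 33  100000101111011111→1 (1)
 34  000001011110111111→0 (1)
 35  000010111101111111→0 (1)
 36  000101111011111111→0 (1)
 37  001011110111111111→0 (1)
 38  010111101111111111→0 (0)
 39  101111011111111110→1 (0)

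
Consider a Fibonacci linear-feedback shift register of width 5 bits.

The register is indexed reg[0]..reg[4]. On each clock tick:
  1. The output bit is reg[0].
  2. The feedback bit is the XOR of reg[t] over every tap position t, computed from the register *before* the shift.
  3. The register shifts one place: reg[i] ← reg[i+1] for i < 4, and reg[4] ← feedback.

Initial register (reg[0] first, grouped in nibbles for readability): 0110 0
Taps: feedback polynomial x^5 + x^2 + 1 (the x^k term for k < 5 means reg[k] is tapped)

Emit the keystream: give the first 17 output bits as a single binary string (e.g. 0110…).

tick  register→output (feedback)
  0  01100→0 (1)
  1  11001→1 (1)
  2  10011→1 (1)
  3  00111→0 (1)
  4  01111→0 (1)
  5  11111→1 (0)
  6  11110→1 (0)
  7  11100→1 (0)
  8  11000→1 (1)
  9  10001→1 (1)
 10  00011→0 (0)
 11  00110→0 (1)
 12  01101→0 (1)
 13  11011→1 (1)
 14  10111→1 (0)
 15  01110→0 (1)
 16  11101→1 (0)

01100111110001101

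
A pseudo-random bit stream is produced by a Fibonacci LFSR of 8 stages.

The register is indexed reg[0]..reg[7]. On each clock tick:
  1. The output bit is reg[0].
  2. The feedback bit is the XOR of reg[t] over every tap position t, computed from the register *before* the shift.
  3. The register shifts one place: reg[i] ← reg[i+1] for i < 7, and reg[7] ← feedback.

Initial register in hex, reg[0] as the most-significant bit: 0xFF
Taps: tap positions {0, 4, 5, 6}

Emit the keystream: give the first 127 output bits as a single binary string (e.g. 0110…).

1111111100100001010011111010101011100000110001010110011001011111101111001101110111001010100101000100101101000110011100111100011

k : reg_k → out_k, fb_k
0: 11111111 → 1, fb=0
1: 11111110 → 1, fb=0
2: 11111100 → 1, fb=1
3: 11111001 → 1, fb=0
4: 11110010 → 1, fb=0
5: 11100100 → 1, fb=0
6: 11001000 → 1, fb=0
7: 10010000 → 1, fb=1
8: 00100001 → 0, fb=0
9: 01000010 → 0, fb=1
10: 10000101 → 1, fb=0
11: 00001010 → 0, fb=0
12: 00010100 → 0, fb=1
13: 00101001 → 0, fb=1
14: 01010011 → 0, fb=1
15: 10100111 → 1, fb=1
16: 01001111 → 0, fb=1
17: 10011111 → 1, fb=0
18: 00111110 → 0, fb=1
19: 01111101 → 0, fb=0
20: 11111010 → 1, fb=1
21: 11110101 → 1, fb=0
22: 11101010 → 1, fb=1
23: 11010101 → 1, fb=0
24: 10101010 → 1, fb=1
25: 01010101 → 0, fb=1
26: 10101011 → 1, fb=1
27: 01010111 → 0, fb=0
28: 10101110 → 1, fb=0
29: 01011100 → 0, fb=0
30: 10111000 → 1, fb=0
31: 01110000 → 0, fb=0
32: 11100000 → 1, fb=1
33: 11000001 → 1, fb=1
34: 10000011 → 1, fb=0
35: 00000110 → 0, fb=0
36: 00001100 → 0, fb=0
37: 00011000 → 0, fb=1
38: 00110001 → 0, fb=0
39: 01100010 → 0, fb=1
40: 11000101 → 1, fb=0
41: 10001010 → 1, fb=1
42: 00010101 → 0, fb=1
43: 00101011 → 0, fb=0
44: 01010110 → 0, fb=0
45: 10101100 → 1, fb=1
46: 01011001 → 0, fb=1
47: 10110011 → 1, fb=0
48: 01100110 → 0, fb=0
49: 11001100 → 1, fb=1
50: 10011001 → 1, fb=0
51: 00110010 → 0, fb=1
52: 01100101 → 0, fb=1
53: 11001011 → 1, fb=1
54: 10010111 → 1, fb=1
55: 00101111 → 0, fb=1
56: 01011111 → 0, fb=1
57: 10111111 → 1, fb=0
58: 01111110 → 0, fb=1
59: 11111101 → 1, fb=1
60: 11111011 → 1, fb=1
61: 11110111 → 1, fb=1
62: 11101111 → 1, fb=0
63: 11011110 → 1, fb=0
64: 10111100 → 1, fb=1
65: 01111001 → 0, fb=1
66: 11110011 → 1, fb=0
67: 11100110 → 1, fb=1
68: 11001101 → 1, fb=1
69: 10011011 → 1, fb=1
70: 00110111 → 0, fb=0
71: 01101110 → 0, fb=1
72: 11011101 → 1, fb=1
73: 10111011 → 1, fb=1
74: 01110111 → 0, fb=0
75: 11101110 → 1, fb=0
76: 11011100 → 1, fb=1
77: 10111001 → 1, fb=0
78: 01110010 → 0, fb=1
79: 11100101 → 1, fb=0
80: 11001010 → 1, fb=1
81: 10010101 → 1, fb=0
82: 00101010 → 0, fb=0
83: 01010100 → 0, fb=1
84: 10101001 → 1, fb=0
85: 01010010 → 0, fb=1
86: 10100101 → 1, fb=0
87: 01001010 → 0, fb=0
88: 10010100 → 1, fb=0
89: 00101000 → 0, fb=1
90: 01010001 → 0, fb=0
91: 10100010 → 1, fb=0
92: 01000100 → 0, fb=1
93: 10001001 → 1, fb=0
94: 00010010 → 0, fb=1
95: 00100101 → 0, fb=1
96: 01001011 → 0, fb=0
97: 10010110 → 1, fb=1
98: 00101101 → 0, fb=0
99: 01011010 → 0, fb=0
100: 10110100 → 1, fb=0
101: 01101000 → 0, fb=1
102: 11010001 → 1, fb=1
103: 10100011 → 1, fb=0
104: 01000110 → 0, fb=0
105: 10001100 → 1, fb=1
106: 00011001 → 0, fb=1
107: 00110011 → 0, fb=1
108: 01100111 → 0, fb=0
109: 11001110 → 1, fb=0
110: 10011100 → 1, fb=1
111: 00111001 → 0, fb=1
112: 01110011 → 0, fb=1
113: 11100111 → 1, fb=1
114: 11001111 → 1, fb=0
115: 10011110 → 1, fb=0
116: 00111100 → 0, fb=0
117: 01111000 → 0, fb=1
118: 11110001 → 1, fb=1
119: 11100011 → 1, fb=0
120: 11000110 → 1, fb=1
121: 10001101 → 1, fb=1
122: 00011011 → 0, fb=0
123: 00110110 → 0, fb=0
124: 01101100 → 0, fb=0
125: 11011000 → 1, fb=0
126: 10110000 → 1, fb=1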